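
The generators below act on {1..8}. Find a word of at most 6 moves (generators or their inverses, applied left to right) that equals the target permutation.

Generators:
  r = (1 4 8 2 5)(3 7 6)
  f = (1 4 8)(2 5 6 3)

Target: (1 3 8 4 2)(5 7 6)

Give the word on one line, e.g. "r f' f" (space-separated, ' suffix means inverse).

f r r f'

  after f: (1 4 8)(2 5 6 3)
  after r: (1 8 4 2)(3 5)(6 7)
  after r: (1 2 4 5 7 3)
  after f': (1 3 8 4 2)(5 7 6)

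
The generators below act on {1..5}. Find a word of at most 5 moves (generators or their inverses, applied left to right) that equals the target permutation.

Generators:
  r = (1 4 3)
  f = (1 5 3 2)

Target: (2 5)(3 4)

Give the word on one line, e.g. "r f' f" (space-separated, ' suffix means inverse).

r' f f

  after r': (1 3 4)
  after f: (1 2)(3 4 5)
  after f: (2 5)(3 4)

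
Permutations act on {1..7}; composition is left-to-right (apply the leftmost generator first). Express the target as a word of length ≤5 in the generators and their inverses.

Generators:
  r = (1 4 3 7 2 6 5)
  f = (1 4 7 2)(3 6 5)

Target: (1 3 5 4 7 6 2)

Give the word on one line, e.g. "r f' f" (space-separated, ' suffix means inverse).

  after f: (1 4 7 2)(3 6 5)
  after r: (1 3 5 7 6)(2 4)
  after f: (1 6 4)(2 7 5)
  after f: (1 5)(3 6 7)
  after f: (1 3 5 4 7 6 2)

f r f f f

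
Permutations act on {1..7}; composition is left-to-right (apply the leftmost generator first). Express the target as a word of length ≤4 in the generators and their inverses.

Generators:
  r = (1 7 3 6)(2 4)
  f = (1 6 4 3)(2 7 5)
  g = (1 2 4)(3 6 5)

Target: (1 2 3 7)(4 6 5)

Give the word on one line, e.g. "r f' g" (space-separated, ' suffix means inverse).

  after r: (1 7 3 6)(2 4)
  after g: (1 7 6 2)(3 5)
  after f': (1 2 3 7)(4 6 5)

r g f'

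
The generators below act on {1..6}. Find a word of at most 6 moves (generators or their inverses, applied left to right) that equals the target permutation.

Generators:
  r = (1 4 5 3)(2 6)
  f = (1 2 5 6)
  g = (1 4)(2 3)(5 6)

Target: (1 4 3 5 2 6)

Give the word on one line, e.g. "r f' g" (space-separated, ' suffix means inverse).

  after f': (1 6 5 2)
  after g: (1 5 3 2 4)
  after r': (1 4 3 6 2)
  after f': (1 4 3 5 2 6)

f' g r' f'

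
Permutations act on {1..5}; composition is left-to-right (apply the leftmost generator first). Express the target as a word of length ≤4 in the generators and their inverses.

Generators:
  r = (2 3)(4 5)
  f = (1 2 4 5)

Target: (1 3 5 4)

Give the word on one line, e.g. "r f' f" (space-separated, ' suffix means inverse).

  after f: (1 2 4 5)
  after r: (1 3 2 5)
  after f: (1 3 4 5 2)
  after f: (1 3 5 4)

f r f f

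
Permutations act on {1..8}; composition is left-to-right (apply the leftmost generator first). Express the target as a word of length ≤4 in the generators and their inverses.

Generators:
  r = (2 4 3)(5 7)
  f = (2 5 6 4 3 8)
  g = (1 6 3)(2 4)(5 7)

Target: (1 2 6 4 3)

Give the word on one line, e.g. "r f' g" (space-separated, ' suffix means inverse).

  after g': (1 3 6)(2 4)(5 7)
  after r: (1 2 3 6)
  after g': (1 4 2 6 3)(5 7)
  after r': (1 2 6 4 3)

g' r g' r'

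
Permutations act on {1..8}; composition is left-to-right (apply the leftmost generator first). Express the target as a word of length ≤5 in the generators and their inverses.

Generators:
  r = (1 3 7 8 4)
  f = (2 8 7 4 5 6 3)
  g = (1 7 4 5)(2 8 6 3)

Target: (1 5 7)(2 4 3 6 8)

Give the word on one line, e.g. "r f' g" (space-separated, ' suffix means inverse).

  after g: (1 7 4 5)(2 8 6 3)
  after f: (1 4 6 2 7 5)(3 8)
  after g: (1 5 7)(2 4 3 6 8)

g f g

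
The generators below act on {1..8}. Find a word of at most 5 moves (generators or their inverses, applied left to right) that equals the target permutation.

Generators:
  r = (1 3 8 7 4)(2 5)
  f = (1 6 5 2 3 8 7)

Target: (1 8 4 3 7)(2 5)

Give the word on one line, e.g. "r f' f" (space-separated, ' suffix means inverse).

r' r' r'

  after r': (1 4 7 8 3)(2 5)
  after r': (1 7 3 4 8)
  after r': (1 8 4 3 7)(2 5)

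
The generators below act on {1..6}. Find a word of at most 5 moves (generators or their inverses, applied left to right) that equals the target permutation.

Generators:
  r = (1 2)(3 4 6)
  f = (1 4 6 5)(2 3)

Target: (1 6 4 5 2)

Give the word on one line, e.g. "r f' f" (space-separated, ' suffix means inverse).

  after r: (1 2)(3 4 6)
  after f': (1 3)(2 5 6)
  after r: (1 4 6)(2 5 3)
  after f: (1 6 4 5 2)

r f' r f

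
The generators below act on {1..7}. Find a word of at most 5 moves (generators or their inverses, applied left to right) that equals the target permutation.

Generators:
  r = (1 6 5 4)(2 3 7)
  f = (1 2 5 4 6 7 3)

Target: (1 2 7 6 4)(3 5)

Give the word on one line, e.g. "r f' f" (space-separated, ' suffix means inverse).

r f f r r

  after r: (1 6 5 4)(2 3 7)
  after f: (1 7 5 6 4 2)
  after f: (1 3)(4 5 7)
  after r: (1 7)(2 3 6 5)
  after r: (1 2 7 6 4)(3 5)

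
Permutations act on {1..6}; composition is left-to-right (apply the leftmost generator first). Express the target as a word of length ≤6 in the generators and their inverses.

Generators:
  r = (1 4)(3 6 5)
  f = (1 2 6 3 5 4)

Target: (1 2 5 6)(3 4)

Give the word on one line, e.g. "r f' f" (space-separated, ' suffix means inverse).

  after r': (1 4)(3 5 6)
  after f: (2 6 5 3 4)
  after f: (1 2 3)(4 6)
  after r': (1 2 5 6)(3 4)

r' f f r'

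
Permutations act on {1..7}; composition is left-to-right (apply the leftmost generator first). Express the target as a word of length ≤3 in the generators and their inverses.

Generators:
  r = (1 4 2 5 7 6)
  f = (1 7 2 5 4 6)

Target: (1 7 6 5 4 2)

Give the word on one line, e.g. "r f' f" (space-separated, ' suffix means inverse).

  after r: (1 4 2 5 7 6)
  after r: (1 2 7)(4 5 6)
  after f': (1 7 6 5 4 2)

r r f'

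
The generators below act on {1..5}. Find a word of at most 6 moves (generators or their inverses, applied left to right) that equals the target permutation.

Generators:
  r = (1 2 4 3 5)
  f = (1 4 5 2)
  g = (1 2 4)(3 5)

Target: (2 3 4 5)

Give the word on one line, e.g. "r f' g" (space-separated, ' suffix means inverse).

g' r' g f'

  after g': (1 4 2)(3 5)
  after r': (1 2 5 4)
  after g: (1 4 2 3 5)
  after f': (2 3 4 5)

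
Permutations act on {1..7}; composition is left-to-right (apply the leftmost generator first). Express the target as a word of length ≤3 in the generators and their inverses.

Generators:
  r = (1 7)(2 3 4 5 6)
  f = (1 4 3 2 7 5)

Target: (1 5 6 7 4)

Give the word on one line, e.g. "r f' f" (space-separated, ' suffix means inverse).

  after r: (1 7)(2 3 4 5 6)
  after f: (1 5 6 7 4)

r f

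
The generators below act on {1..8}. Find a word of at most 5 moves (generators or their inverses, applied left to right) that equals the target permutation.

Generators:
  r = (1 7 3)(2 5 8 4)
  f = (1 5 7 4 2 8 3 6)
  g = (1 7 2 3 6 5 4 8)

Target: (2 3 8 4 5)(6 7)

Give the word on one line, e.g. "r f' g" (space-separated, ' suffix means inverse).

  after f': (1 6 3 8 2 4 7 5)
  after r: (1 6)(3 4)(5 7 8)
  after f': (1 3 7 2 4 8)
  after g: (1 6 5 4)(2 8 7 3)
  after f: (2 3 8 4 5)(6 7)

f' r f' g f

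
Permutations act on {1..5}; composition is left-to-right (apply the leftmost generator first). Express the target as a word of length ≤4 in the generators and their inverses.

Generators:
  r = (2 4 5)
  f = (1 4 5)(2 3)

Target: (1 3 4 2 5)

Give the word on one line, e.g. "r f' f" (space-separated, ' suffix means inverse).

r' f r' f'

  after r': (2 5 4)
  after f: (1 4 3 2)
  after r': (1 2)(3 5 4)
  after f': (1 3 4 2 5)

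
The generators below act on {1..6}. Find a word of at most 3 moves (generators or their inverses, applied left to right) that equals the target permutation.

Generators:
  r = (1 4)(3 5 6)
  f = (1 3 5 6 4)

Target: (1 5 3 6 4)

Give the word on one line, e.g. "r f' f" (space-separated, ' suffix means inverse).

  after f: (1 3 5 6 4)
  after r': (1 6)
  after r': (1 5 3 6 4)

f r' r'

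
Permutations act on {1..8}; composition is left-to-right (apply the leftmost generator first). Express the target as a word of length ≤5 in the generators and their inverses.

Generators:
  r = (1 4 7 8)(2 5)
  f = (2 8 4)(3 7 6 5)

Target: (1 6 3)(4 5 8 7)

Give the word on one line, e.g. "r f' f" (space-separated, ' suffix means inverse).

f' r' f' r' f'

  after f': (2 4 8)(3 5 6 7)
  after r': (1 8 5 6 4 7 3 2)
  after f': (1 2)(3 4)(5 7)(6 8)
  after r': (1 5 4 3)(2 8 6 7)
  after f': (1 6 3)(4 5 8 7)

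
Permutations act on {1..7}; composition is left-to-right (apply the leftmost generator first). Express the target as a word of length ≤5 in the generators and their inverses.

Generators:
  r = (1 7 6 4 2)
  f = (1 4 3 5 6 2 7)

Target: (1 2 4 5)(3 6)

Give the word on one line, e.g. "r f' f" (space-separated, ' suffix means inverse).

  after f: (1 4 3 5 6 2 7)
  after r': (1 6 4 3 5 7 2)
  after f: (1 2 4 5)(3 6)

f r' f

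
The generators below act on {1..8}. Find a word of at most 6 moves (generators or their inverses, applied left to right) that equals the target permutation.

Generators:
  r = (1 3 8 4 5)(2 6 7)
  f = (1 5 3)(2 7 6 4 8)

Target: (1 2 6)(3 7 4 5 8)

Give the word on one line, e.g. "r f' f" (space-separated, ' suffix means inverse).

  after r: (1 3 8 4 5)(2 6 7)
  after r: (1 8 5 3 4)(2 7 6)
  after f': (1 4 3 6 8)
  after r': (1 8 5 4)(2 7 6 3)
  after f: (1 2 6)(3 7 4 5 8)

r r f' r' f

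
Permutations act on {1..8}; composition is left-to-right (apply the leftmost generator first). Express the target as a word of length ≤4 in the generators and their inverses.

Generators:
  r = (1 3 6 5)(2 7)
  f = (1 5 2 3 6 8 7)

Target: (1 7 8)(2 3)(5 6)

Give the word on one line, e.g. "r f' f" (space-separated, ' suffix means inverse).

f' r r

  after f': (1 7 8 6 3 2 5)
  after r: (1 2)(3 7 8 5)
  after r: (1 7 8)(2 3)(5 6)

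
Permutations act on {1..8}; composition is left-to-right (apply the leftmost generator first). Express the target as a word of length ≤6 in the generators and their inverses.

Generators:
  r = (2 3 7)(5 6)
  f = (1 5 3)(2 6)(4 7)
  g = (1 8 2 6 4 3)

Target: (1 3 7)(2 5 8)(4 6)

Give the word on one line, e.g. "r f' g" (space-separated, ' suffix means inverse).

r' f g f' g'

  after r': (2 7 3)(5 6)
  after f: (1 5 2 4 7)(3 6)
  after g: (1 5 6)(2 3 4 7 8)
  after f': (2 5)(3 7 8 6)
  after g': (1 3 7)(2 5 8)(4 6)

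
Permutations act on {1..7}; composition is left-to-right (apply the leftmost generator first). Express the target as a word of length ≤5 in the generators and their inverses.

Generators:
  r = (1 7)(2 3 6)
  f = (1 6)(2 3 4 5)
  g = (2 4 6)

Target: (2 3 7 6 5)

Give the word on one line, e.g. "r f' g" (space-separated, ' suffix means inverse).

  after r: (1 7)(2 3 6)
  after f': (1 7 6 5 4 3)
  after r: (2 3 7)(4 6 5)
  after g': (2 3 7 6 5)

r f' r g'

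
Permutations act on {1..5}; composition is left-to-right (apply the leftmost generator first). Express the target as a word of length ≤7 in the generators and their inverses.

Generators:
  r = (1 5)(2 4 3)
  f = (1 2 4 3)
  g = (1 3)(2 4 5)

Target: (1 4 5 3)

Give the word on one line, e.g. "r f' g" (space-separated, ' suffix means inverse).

g f r f g'

  after g: (1 3)(2 4 5)
  after f: (2 3)(4 5)
  after r: (1 5 3 4)
  after f: (1 5)(2 4)
  after g': (1 4 5 3)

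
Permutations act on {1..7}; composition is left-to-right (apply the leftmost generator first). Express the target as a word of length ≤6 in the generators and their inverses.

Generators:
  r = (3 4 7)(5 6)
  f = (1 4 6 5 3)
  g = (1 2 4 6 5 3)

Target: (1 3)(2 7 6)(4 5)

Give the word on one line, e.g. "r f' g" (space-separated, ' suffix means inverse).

  after f': (1 3 5 6 4)
  after g': (1 5 4 3 6 2)
  after g': (1 6)(2 3 4 5)
  after r': (1 5 2 7 4 6)
  after g: (1 3)(2 7 6)(4 5)

f' g' g' r' g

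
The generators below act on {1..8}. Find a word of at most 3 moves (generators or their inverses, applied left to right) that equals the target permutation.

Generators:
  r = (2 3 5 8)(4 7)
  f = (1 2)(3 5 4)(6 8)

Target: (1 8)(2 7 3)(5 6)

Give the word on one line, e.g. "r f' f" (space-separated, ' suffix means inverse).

  after r: (2 3 5 8)(4 7)
  after f': (1 2 4 7 5 6 8)
  after r': (1 8)(2 7 3)(5 6)

r f' r'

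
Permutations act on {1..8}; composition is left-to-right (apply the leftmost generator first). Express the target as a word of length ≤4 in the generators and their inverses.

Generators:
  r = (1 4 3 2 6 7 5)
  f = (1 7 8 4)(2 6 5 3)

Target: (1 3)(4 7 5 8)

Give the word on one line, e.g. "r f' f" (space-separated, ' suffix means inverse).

  after r': (1 5 7 6 2 3 4)
  after f': (1 6 3 8 7 2 5)
  after f': (1 2 6 5 4 8)(3 7)
  after f': (1 3)(4 7 5 8)

r' f' f' f'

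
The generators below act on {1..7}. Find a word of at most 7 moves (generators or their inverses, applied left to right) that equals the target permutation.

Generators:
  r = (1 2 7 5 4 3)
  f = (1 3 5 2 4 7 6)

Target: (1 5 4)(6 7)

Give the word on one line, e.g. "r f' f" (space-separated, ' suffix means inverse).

  after f': (1 6 7 4 2 5 3)
  after r: (1 6 5)(2 4 7 3)
  after r: (1 6 4 5 2 3 7)
  after f': (1 7 6 2)(3 4)
  after r: (1 5 4)(6 7)

f' r r f' r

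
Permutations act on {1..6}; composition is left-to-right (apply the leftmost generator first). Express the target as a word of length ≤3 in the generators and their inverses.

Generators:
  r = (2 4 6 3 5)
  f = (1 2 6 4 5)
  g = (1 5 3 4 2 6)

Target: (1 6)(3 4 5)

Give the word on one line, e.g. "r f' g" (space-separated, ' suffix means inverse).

r r g'

  after r: (2 4 6 3 5)
  after r: (2 6 5 4 3)
  after g': (1 6)(3 4 5)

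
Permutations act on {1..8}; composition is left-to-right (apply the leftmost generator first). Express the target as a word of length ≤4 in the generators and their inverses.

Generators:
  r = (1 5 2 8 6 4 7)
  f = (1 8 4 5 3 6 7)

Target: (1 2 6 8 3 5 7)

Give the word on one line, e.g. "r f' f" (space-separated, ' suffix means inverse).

  after f': (1 7 6 3 5 4 8)
  after r: (2 8 5 7 4 6 3)
  after f: (1 8 3 2 4 7 5)
  after r': (1 2 6 8 3 5 7)

f' r f r'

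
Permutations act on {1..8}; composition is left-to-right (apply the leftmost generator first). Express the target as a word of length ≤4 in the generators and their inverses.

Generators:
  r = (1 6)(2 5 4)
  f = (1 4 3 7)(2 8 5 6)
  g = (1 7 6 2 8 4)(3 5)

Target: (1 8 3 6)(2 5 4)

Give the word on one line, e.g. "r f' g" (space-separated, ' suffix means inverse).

  after r': (1 6)(2 4 5)
  after f: (1 2 3 7)(4 6)(5 8)
  after g: (1 8 3 6)(2 5 4)

r' f g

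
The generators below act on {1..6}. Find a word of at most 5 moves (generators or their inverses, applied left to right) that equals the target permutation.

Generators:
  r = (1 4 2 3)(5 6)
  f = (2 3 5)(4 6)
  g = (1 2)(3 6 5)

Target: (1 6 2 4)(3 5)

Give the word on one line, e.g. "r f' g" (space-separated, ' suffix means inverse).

  after r: (1 4 2 3)(5 6)
  after g: (1 4)(2 6 3)
  after f': (1 6 2 4)(3 5)

r g f'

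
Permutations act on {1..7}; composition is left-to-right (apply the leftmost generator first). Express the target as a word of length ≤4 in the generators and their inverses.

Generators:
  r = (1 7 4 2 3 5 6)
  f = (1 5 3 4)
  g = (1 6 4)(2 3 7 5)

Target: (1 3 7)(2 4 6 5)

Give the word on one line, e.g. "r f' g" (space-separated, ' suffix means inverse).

  after f: (1 5 3 4)
  after r': (1 3 7)(2 4 6 5)

f r'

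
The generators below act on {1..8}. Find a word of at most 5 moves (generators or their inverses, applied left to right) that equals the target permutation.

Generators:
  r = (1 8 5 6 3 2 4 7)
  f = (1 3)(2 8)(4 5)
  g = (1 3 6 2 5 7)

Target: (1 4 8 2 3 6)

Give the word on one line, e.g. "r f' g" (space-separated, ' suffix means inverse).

g' f g' f' g

  after g': (1 7 5 2 6 3)
  after f: (1 7 4 5 8 2 6)
  after g': (1 5 8 6 7 4 2 3)
  after f': (1 4 8 6 7 5 2)
  after g: (1 4 8 2 3 6)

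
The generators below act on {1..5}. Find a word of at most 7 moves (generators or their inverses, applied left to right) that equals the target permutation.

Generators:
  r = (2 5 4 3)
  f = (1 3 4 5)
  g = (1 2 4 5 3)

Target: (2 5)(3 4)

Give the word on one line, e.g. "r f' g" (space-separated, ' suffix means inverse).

r' f' r' f g'

  after r': (2 3 4 5)
  after f': (1 5 2)
  after r': (1 2)(3 4 5)
  after f: (1 2 3 5 4)
  after g': (2 5)(3 4)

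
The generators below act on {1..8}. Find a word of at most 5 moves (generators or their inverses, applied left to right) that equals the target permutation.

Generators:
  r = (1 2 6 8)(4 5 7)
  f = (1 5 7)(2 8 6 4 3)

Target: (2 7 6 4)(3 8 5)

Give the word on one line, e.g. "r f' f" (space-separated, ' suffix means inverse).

r f' r' f r'

  after r: (1 2 6 8)(4 5 7)
  after f': (1 3 4)(2 8 7 6)
  after r': (1 3 7 2 6)(4 8 5)
  after f: (1 2 4 6 5 3)(7 8)
  after r': (2 7 6 4)(3 8 5)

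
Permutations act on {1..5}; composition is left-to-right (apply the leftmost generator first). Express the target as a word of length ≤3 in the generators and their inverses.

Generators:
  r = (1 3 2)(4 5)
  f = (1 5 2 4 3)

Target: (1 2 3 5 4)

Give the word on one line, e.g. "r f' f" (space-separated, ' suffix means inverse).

f f

  after f: (1 5 2 4 3)
  after f: (1 2 3 5 4)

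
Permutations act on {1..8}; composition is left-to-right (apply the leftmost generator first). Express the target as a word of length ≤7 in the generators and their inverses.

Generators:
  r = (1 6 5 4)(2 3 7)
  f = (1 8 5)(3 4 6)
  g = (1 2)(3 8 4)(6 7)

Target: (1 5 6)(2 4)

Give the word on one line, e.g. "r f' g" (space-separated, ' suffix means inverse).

r' g' f' f' g'

  after r': (1 4 5 6)(2 7 3)
  after g': (1 8 3)(2 6)(4 5 7)
  after f': (2 4 8 6)(3 5 7)
  after f': (1 5 7 6 2 3 8 4)
  after g': (1 5 6)(2 4)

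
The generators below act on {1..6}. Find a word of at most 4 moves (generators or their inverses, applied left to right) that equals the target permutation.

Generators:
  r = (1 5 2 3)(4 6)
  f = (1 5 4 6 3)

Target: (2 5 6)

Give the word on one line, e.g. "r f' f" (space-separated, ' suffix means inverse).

  after f: (1 5 4 6 3)
  after r': (2 5 6)

f r'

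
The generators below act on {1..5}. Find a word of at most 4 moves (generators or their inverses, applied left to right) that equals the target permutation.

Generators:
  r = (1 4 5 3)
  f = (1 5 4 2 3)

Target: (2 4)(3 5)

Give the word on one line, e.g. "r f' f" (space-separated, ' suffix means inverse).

  after r': (1 3 5 4)
  after f': (1 2 4 3)
  after f': (1 4 2 5)
  after r': (2 4)(3 5)

r' f' f' r'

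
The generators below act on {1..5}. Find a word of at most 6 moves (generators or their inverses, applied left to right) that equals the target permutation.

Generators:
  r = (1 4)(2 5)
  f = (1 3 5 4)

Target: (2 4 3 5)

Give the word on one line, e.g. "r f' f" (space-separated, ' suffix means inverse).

  after r: (1 4)(2 5)
  after f: (2 4 3 5)
  after r: (1 4 3 2)
  after r: (2 4 3 5)

r f r r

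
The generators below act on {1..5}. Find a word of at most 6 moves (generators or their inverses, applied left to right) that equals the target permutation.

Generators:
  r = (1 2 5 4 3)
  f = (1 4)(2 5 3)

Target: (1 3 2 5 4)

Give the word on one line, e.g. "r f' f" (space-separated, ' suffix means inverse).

r f r f' r'

  after r: (1 2 5 4 3)
  after f: (1 5)(2 3 4)
  after r: (1 4 5 2)
  after f': (2 4)(3 5)
  after r': (1 3 2 5 4)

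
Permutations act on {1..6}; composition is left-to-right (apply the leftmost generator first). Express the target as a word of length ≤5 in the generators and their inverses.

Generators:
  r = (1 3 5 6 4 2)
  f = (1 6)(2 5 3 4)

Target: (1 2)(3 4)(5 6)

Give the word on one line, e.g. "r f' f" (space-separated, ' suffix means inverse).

f' f' r'

  after f': (1 6)(2 4 3 5)
  after f': (2 3)(4 5)
  after r': (1 2)(3 4)(5 6)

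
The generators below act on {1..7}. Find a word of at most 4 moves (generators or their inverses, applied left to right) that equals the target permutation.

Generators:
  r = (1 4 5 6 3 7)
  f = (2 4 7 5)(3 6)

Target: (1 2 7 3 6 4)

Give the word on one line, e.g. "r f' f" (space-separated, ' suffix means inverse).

  after r': (1 7 3 6 5 4)
  after f: (1 5 7 6 2 4)
  after f: (1 2 7 3 6 4)

r' f f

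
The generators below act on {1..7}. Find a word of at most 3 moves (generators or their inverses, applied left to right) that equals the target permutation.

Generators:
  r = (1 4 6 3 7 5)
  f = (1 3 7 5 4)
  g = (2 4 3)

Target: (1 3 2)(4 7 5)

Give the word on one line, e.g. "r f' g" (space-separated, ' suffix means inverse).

  after g: (2 4 3)
  after f: (1 3 2)(4 7 5)

g f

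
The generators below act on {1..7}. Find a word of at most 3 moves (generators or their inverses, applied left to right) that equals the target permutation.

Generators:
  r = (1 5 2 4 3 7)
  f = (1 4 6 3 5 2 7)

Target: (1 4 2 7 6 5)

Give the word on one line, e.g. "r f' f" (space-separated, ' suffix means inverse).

f' r f

  after f': (1 7 2 5 3 6 4)
  after r: (3 6)(4 5 7)
  after f: (1 4 2 7 6 5)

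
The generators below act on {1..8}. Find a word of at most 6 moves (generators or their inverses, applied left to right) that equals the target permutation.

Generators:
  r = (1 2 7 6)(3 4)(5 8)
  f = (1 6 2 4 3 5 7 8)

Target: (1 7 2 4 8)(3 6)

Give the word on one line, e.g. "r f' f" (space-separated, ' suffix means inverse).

f f r' r' r'

  after f: (1 6 2 4 3 5 7 8)
  after f: (1 2 3 7)(4 5 8 6)
  after r': (2 4 8 7 6 3)
  after r': (1 6 4 5 8 2 3)
  after r': (1 7 2 4 8)(3 6)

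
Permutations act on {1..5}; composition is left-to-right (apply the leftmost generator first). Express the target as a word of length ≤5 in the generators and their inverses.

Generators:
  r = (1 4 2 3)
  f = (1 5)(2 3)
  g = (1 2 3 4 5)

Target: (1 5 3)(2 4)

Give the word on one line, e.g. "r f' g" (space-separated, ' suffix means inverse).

g' r' g f

  after g': (1 5 4 3 2)
  after r': (1 5)(2 3 4)
  after g: (2 4 3 5)
  after f: (1 5 3)(2 4)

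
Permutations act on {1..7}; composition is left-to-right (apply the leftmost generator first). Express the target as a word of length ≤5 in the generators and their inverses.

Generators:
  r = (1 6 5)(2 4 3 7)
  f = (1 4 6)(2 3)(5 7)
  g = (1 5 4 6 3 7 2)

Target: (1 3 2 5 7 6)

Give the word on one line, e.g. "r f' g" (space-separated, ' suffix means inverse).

f' g' r

  after f': (1 6 4)(2 3)(5 7)
  after g': (1 4 2 6 5 3 7)
  after r: (1 3 2 5 7 6)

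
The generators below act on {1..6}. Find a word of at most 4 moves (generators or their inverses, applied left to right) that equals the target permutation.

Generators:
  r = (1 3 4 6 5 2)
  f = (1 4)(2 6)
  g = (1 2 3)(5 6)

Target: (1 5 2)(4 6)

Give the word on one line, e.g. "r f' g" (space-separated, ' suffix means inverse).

r g' r'

  after r: (1 3 4 6 5 2)
  after g': (1 2 3 4 5)
  after r': (1 5 2)(4 6)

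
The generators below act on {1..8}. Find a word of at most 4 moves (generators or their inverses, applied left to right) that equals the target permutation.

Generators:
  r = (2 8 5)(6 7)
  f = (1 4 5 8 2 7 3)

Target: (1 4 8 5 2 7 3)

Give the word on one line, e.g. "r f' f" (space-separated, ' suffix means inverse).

f r r

  after f: (1 4 5 8 2 7 3)
  after r: (1 4 2 6 7 3)
  after r: (1 4 8 5 2 7 3)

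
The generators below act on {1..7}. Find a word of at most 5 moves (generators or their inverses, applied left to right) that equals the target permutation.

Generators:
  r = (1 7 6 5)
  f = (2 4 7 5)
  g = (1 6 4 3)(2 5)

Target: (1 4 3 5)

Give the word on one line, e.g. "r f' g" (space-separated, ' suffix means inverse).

g' r f' r' g'

  after g': (1 3 4 6)(2 5)
  after r: (1 3 4 5 2)(6 7)
  after f': (1 3 2)(4 7 6)
  after r': (1 3 2 5 6 4)
  after g': (1 4 3 5)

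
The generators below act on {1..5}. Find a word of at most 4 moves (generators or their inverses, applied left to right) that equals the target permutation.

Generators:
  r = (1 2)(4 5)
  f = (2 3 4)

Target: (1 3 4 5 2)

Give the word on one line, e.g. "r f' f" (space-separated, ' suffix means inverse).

r' f' f'

  after r': (1 2)(4 5)
  after f': (1 4 5 3 2)
  after f': (1 3 4 5 2)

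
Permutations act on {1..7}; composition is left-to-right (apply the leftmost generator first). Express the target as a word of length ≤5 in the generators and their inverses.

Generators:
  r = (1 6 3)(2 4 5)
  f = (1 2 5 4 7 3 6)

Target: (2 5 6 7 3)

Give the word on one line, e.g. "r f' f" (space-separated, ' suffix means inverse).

f' r' f' f' r

  after f': (1 6 3 7 4 5 2)
  after r': (2 3 7)
  after f': (1 6 3 4 5 2 7)
  after f': (1 3 5)(2 4)(6 7)
  after r: (2 5 6 7 3)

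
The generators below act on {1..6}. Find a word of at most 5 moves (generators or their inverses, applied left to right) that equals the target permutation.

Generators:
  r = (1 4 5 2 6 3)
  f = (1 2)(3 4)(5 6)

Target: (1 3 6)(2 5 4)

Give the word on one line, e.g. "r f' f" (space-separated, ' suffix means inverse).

f' r' f' r

  after f': (1 2)(3 4)(5 6)
  after r': (1 5 2 3)(4 6)
  after f': (1 6 3 2 4 5)
  after r: (1 3 6)(2 5 4)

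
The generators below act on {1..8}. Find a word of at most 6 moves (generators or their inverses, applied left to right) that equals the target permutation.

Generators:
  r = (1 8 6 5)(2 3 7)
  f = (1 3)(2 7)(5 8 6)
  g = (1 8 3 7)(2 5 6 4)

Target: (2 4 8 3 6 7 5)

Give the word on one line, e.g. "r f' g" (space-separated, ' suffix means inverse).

f' r' r' g' f'

  after f': (1 3)(2 7)(5 6 8)
  after r': (1 2 3 5 8 6)
  after r': (1 7 3 6 5)
  after g': (1 3 5 7 8)(2 4 6)
  after f': (2 4 8 3 6 7 5)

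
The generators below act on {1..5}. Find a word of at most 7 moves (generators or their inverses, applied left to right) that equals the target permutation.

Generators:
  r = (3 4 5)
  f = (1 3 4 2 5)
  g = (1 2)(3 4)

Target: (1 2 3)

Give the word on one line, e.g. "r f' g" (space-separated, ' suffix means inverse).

  after g: (1 2)(3 4)
  after r': (1 2)(4 5)
  after f: (1 5 2 3 4)
  after g': (1 5)(2 4)
  after f': (1 2 3)

g r' f g' f'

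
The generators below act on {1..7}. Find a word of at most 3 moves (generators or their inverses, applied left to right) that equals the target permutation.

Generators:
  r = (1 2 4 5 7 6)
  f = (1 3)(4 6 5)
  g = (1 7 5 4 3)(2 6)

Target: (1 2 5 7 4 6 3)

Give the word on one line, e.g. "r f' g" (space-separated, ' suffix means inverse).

r f'

  after r: (1 2 4 5 7 6)
  after f': (1 2 5 7 4 6 3)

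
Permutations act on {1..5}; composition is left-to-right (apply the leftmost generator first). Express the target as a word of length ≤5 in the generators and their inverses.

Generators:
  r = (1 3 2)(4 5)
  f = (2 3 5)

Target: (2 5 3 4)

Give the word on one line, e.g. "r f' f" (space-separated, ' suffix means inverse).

  after f: (2 3 5)
  after r: (1 3 4 5)
  after f': (1 2 5)(3 4)
  after r': (1 3 5 2 4)
  after r': (2 5 3 4)

f r f' r' r'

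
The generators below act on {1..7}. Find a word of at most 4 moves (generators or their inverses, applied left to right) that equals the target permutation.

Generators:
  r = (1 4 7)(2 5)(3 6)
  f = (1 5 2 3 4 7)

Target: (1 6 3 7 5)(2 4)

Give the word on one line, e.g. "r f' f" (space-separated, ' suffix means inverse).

f f f r'

  after f: (1 5 2 3 4 7)
  after f: (1 2 4)(3 7 5)
  after f: (1 3)(2 7)(4 5)
  after r': (1 6 3 7 5)(2 4)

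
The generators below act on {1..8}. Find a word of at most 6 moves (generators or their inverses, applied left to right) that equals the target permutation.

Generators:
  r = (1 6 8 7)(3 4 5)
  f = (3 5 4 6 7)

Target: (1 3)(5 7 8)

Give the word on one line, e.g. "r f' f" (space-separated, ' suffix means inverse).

f' r f f

  after f': (3 7 6 4 5)
  after r: (1 6 5 4 3)(7 8)
  after f: (1 7 8 3)(4 5 6)
  after f: (1 3)(5 7 8)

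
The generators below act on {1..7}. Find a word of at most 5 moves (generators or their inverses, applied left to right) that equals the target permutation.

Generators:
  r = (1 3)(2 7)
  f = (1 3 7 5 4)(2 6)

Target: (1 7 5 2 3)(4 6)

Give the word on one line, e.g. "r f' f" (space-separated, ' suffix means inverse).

  after f': (1 4 5 7 3)(2 6)
  after r': (1 4 5 2 6 7)
  after f': (1 5 6 3)(4 7)
  after r: (1 5 6)(2 7 4)
  after f': (1 7 5 2 3)(4 6)

f' r' f' r f'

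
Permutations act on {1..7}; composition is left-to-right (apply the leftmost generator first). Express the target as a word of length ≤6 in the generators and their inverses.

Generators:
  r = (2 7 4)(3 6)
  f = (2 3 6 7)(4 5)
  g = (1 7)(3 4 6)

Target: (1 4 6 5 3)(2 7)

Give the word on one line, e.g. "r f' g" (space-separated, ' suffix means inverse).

g' f g r'

  after g': (1 7)(3 6 4)
  after f: (1 2 3 7)(4 6 5)
  after g: (1 2 4 3)(5 6)
  after r': (1 4 6 5 3)(2 7)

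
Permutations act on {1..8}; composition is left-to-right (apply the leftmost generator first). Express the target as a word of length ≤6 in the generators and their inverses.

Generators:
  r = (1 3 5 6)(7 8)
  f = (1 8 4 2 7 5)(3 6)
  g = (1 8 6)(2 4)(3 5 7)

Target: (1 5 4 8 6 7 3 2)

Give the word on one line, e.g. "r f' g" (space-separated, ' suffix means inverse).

g f f f f

  after g: (1 8 6)(2 4)(3 5 7)
  after f: (1 4 7 6 8 3)
  after f: (1 2 7 3 8 6 4 5)
  after f: (1 7 6 2 5 8 3 4)
  after f: (1 5 4 8 6 7 3 2)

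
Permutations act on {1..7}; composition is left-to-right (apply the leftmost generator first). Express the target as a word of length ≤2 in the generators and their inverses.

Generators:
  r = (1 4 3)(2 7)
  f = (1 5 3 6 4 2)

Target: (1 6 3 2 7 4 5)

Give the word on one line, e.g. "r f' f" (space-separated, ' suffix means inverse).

  after r: (1 4 3)(2 7)
  after f': (1 6 3 2 7 4 5)

r f'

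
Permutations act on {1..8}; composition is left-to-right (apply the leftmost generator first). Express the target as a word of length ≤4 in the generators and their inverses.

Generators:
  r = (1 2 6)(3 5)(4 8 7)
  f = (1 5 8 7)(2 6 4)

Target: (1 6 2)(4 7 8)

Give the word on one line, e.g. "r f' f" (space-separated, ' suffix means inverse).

r r

  after r: (1 2 6)(3 5)(4 8 7)
  after r: (1 6 2)(4 7 8)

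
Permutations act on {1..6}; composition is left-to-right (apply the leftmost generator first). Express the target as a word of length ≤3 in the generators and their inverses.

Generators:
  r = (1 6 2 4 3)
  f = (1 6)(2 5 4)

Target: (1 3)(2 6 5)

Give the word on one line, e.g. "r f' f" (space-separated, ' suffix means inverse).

r f r'

  after r: (1 6 2 4 3)
  after f: (3 6 5 4)
  after r': (1 3)(2 6 5)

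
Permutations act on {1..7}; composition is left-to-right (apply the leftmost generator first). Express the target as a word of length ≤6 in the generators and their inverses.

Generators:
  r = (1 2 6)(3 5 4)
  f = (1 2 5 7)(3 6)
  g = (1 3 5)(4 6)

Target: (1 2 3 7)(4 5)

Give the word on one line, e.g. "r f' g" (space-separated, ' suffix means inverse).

f f g f g

  after f: (1 2 5 7)(3 6)
  after f: (1 5)(2 7)
  after g: (2 7)(3 5)(4 6)
  after f: (1 2)(3 7 5 6 4)
  after g: (1 2 3 7)(4 5)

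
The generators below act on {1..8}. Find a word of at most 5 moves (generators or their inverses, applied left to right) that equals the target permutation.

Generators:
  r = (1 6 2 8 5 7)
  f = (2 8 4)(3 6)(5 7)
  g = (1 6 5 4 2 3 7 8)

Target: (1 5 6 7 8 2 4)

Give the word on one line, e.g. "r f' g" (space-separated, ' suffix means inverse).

  after f: (2 8 4)(3 6)(5 7)
  after r: (1 6 3 2 5)(4 8)
  after g: (1 5 6 7 8 2 4)

f r g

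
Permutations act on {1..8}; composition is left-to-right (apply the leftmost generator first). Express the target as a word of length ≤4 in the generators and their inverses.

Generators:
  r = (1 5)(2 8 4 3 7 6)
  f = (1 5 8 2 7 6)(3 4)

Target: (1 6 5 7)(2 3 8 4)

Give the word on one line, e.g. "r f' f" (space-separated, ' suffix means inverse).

  after f: (1 5 8 2 7 6)(3 4)
  after f: (1 8 7)(2 6 5)
  after r': (1 2 7 5 6)(3 4 8)
  after r': (1 6 5 7)(2 3 8 4)

f f r' r'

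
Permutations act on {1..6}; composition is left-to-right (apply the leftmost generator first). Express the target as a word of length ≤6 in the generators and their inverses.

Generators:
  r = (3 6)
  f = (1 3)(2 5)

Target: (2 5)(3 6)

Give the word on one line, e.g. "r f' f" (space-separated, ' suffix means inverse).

  after f: (1 3)(2 5)
  after r: (1 6 3)(2 5)
  after f: (1 6)
  after r: (1 3 6)
  after f: (2 5)(3 6)

f r f r f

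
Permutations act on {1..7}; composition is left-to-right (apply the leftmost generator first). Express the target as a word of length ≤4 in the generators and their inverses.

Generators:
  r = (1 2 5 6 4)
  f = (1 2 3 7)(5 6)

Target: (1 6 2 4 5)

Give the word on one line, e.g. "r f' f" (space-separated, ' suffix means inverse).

  after r': (1 4 6 5 2)
  after r': (1 6 2 4 5)

r' r'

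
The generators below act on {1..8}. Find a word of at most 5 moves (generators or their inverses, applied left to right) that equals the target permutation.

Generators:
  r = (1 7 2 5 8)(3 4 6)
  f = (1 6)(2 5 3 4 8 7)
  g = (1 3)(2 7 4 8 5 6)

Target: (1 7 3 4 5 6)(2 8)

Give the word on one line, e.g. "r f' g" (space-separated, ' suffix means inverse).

g' g' r

  after g': (1 3)(2 6 5 8 4 7)
  after g': (2 5 4)(6 8 7)
  after r: (1 7 3 4 5 6)(2 8)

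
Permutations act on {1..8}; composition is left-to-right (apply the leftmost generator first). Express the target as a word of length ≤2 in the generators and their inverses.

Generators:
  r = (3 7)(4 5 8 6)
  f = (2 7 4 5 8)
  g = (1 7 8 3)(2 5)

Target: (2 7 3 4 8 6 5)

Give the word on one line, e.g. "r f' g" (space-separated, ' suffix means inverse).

  after r: (3 7)(4 5 8 6)
  after f: (2 7 3 4 8 6 5)

r f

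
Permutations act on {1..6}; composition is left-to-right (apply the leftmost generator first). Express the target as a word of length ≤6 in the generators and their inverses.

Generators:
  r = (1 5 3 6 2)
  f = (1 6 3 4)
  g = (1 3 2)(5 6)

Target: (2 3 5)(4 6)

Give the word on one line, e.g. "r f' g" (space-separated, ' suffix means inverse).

g' r' f' r' g

  after g': (1 2 3)(5 6)
  after r': (1 6)(2 5 3)
  after f': (2 5 6 4 3)
  after r': (1 2)(3 6 4 5)
  after g: (2 3 5)(4 6)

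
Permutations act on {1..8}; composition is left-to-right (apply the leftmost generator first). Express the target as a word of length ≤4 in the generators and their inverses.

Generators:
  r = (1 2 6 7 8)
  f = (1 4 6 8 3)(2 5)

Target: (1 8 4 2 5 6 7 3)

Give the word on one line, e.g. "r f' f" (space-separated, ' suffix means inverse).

  after f: (1 4 6 8 3)(2 5)
  after r': (1 4 2 5)(3 8)(6 7)
  after f: (1 6 7 8)(4 5)
  after f: (1 8 4 2 5 6 7 3)

f r' f f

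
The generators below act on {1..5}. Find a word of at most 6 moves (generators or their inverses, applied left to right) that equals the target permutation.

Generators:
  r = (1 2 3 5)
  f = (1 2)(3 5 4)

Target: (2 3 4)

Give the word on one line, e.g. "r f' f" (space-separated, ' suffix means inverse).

r f' f' r'

  after r: (1 2 3 5)
  after f': (2 4 5)
  after f': (1 2 5)(3 4)
  after r': (2 3 4)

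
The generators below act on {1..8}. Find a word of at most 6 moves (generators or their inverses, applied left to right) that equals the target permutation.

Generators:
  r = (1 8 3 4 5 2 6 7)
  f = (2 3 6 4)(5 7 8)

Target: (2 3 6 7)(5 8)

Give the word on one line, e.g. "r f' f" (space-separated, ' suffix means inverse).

r' f r' f'

  after r': (1 7 6 2 5 4 3 8)
  after f: (1 8)(2 7 4 6 3 5)
  after r': (2 6 8 7 3 4)
  after f': (2 3 6 7)(5 8)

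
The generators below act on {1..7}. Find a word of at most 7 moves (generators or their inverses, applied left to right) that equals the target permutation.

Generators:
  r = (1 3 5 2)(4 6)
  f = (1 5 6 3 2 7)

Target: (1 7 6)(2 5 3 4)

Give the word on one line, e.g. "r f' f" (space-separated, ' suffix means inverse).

  after r: (1 3 5 2)(4 6)
  after f: (1 2 5 7)(3 6 4)
  after r': (1 5 7 2 3 4)
  after f': (2 6 5)(3 4 7)
  after f': (1 7 6)(2 5 3 4)

r f r' f' f'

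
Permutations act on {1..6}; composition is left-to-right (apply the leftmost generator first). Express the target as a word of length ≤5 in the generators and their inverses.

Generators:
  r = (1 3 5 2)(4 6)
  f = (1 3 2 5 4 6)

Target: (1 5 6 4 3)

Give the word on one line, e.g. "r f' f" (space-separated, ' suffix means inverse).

f' r f'

  after f': (1 6 4 5 2 3)
  after r: (1 4 2 5)
  after f': (1 5 6 4 3)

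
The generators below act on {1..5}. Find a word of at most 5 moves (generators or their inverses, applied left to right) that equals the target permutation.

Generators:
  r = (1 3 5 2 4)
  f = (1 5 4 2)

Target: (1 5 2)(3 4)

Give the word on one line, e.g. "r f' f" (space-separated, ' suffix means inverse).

r' f' f' r' f'

  after r': (1 4 2 5 3)
  after f': (1 5 3 2)
  after f': (3 4 5)
  after r': (1 4 3 2 5)
  after f': (1 5 2)(3 4)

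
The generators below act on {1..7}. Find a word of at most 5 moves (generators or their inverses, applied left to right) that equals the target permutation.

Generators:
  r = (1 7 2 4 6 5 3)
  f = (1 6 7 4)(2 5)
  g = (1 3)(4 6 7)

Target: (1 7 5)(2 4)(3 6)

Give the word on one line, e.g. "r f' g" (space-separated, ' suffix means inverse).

g g f' r' r'

  after g: (1 3)(4 6 7)
  after g: (4 7 6)
  after f': (1 4 6 7)(2 5)
  after r': (1 2 6)(3 5 7)
  after r': (1 7 5)(2 4)(3 6)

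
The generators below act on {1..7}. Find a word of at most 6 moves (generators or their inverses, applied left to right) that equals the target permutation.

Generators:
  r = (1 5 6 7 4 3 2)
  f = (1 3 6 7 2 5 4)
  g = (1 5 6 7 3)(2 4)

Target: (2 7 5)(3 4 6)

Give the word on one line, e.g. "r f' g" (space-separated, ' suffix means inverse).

r' f g f' g

  after r': (1 2 3 4 7 6 5)
  after f: (1 5 3)(2 6 4)
  after g: (1 6 2 7 3 5)
  after f': (1 3 2 6 7)(4 5)
  after g: (2 7 5)(3 4 6)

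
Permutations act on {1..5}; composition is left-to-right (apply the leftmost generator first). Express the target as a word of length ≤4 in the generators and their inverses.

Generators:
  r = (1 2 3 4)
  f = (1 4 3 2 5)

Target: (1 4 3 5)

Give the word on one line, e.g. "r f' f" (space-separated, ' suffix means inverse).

f f r

  after f: (1 4 3 2 5)
  after f: (1 3 5 4 2)
  after r: (1 4 3 5)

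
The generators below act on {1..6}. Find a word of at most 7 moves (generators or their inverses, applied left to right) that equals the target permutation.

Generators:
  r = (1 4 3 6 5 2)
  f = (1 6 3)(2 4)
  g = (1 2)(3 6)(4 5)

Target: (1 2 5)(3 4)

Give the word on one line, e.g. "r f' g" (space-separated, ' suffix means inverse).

  after g': (1 2)(3 6)(4 5)
  after r': (1 5)(4 6)
  after f: (1 5 6 2 4 3)
  after g': (1 4 6)(2 5 3)
  after f: (1 2 5)(3 4)

g' r' f g' f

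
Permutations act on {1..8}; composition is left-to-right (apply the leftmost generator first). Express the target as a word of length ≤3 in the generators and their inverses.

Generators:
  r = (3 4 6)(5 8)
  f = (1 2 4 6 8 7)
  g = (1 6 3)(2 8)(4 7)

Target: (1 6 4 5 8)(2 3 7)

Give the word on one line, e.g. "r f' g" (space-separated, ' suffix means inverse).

g f' r

  after g: (1 6 3)(2 8)(4 7)
  after f': (1 4 8)(2 6 3 7)
  after r: (1 6 4 5 8)(2 3 7)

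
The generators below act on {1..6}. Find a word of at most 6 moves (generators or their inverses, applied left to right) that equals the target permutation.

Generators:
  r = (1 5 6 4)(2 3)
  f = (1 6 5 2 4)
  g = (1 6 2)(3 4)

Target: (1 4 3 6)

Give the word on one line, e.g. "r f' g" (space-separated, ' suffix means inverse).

  after f: (1 6 5 2 4)
  after r': (1 5 3 2 6)
  after g: (1 5 4 3)
  after r: (1 6 4 2 3 5)
  after r: (1 4 3 6)

f r' g r r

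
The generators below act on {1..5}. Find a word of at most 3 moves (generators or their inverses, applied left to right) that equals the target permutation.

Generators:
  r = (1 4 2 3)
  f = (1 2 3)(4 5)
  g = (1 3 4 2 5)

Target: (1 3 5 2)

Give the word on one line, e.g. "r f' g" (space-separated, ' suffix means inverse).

  after r: (1 4 2 3)
  after g': (1 3 5 2)

r g'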